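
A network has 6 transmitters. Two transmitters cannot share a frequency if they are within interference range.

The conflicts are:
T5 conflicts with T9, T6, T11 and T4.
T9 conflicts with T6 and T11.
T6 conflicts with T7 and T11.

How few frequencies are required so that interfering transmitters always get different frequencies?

T5, T9, T6, T11 all conflict with each other, so at least 4 frequencies are needed.
4 frequencies suffice: frequency 1 → {T6, T4}; frequency 2 → {T5, T7}; frequency 3 → {T11}; frequency 4 → {T9}. No two conflicting transmitters share a frequency.

4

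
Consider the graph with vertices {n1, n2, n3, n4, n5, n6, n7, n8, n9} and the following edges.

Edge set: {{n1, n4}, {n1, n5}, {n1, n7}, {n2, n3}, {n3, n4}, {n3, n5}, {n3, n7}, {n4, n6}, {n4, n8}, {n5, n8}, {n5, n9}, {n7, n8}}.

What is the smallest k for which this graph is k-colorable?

2

n4 and n8 are adjacent, so at least 2 colors are needed.
2 colors suffice: color 1 → {n2, n4, n5, n7}; color 2 → {n1, n3, n6, n8, n9}. Every edge joins two different colors.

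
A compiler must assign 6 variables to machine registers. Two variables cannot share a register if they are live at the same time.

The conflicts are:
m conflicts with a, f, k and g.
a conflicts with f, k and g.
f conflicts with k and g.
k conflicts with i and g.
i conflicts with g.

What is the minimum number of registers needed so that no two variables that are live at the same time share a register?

5

m, a, f, k, g all conflict with each other, so at least 5 registers are needed.
A valid assignment using 5 registers: m=4, a=5, f=3, k=2, i=3, g=1. No two conflicting variables share a register.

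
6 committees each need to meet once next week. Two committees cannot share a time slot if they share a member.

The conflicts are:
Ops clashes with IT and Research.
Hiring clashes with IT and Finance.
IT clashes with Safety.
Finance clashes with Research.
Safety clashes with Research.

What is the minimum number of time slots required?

The cycle Finance-Research-Safety-IT-Hiring-Finance has odd length 5, so it cannot be 2-colored; at least 3 time slots are needed.
Using 3 time slots: Ops=2, Hiring=2, IT=1, Finance=3, Safety=2, Research=1. No two conflicting committees share a time slot.

3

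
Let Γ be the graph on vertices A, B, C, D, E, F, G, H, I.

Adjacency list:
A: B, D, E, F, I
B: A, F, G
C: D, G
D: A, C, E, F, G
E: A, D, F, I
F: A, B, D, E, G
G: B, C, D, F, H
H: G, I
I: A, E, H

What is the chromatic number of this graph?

A, D, E, F form a clique, so at least 4 colors are needed.
A valid assignment using 4 colors: A=3, B=2, C=1, D=2, E=4, F=1, G=3, H=2, I=1. Each edge has distinct colors on its endpoints.

4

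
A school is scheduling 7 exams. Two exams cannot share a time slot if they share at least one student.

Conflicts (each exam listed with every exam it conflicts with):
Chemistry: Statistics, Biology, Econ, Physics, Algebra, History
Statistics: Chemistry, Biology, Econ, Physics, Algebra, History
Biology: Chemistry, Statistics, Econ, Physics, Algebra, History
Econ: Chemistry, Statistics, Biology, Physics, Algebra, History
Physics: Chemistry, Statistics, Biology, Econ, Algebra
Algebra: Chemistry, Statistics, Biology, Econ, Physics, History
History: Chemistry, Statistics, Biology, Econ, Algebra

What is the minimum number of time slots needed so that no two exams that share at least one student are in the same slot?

6

Chemistry, Statistics, Biology, Econ, Physics, Algebra are mutually in conflict, so at least 6 time slots are needed.
6 time slots suffice: time slot 1 → {Econ}; time slot 2 → {Chemistry}; time slot 3 → {Algebra}; time slot 4 → {Statistics}; time slot 5 → {Biology}; time slot 6 → {Physics, History}. Every pair that conflicts lands in different time slots.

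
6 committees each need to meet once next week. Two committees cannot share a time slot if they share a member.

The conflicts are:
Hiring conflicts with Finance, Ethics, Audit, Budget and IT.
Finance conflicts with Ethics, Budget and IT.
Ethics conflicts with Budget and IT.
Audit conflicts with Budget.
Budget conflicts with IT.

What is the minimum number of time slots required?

5

Hiring, Finance, Ethics, Budget, IT all conflict with each other, so at least 5 time slots are needed.
5 time slots suffice: time slot 1 → {Budget}; time slot 2 → {Hiring}; time slot 3 → {Audit, IT}; time slot 4 → {Ethics}; time slot 5 → {Finance}. No two conflicting committees share a time slot.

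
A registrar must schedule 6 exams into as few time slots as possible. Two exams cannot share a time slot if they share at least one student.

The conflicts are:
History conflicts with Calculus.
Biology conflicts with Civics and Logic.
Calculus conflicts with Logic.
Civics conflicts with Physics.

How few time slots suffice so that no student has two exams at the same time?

2

Biology and Logic conflict, so at least 2 time slots are needed.
2 time slots suffice: History=1, Biology=2, Calculus=2, Civics=1, Logic=1, Physics=2. No two conflicting exams share a time slot.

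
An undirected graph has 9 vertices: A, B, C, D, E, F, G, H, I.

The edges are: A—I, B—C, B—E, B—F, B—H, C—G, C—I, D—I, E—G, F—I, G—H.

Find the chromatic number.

2

B and E are adjacent, so at least 2 colors are needed.
2 colors suffice: color red → {B, G, I}; color blue → {A, C, D, E, F, H}. Every edge joins two different colors.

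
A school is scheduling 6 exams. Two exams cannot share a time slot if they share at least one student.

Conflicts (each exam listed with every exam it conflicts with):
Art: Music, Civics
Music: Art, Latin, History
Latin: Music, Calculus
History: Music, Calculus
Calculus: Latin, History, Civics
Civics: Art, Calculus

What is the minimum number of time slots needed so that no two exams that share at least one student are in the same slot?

The cycle Music-Latin-Calculus-Civics-Art-Music has odd length 5, so it cannot be 2-colored; at least 3 time slots are needed.
Using 3 time slots: Art=3, Music=1, Latin=2, History=2, Calculus=1, Civics=2. Every pair that conflicts lands in different time slots.

3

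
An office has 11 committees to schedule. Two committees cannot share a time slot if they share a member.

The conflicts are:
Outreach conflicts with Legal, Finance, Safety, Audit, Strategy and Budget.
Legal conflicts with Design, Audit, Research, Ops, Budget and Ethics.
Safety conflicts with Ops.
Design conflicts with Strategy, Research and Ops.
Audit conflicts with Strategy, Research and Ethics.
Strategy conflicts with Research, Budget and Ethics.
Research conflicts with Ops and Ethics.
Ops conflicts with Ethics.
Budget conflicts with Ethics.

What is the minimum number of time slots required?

Audit, Strategy, Research, Ethics are mutually in conflict, so at least 4 time slots are needed.
4 time slots suffice: time slot 1 → {Legal, Finance, Safety, Strategy}; time slot 2 → {Outreach, Design, Ethics}; time slot 3 → {Research, Budget}; time slot 4 → {Audit, Ops}. No two conflicting committees share a time slot.

4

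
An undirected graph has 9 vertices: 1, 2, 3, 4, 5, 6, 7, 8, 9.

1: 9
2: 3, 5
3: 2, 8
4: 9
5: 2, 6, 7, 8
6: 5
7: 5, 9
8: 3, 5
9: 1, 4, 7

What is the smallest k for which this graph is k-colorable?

2 and 3 are adjacent, so at least 2 colors are needed.
One proper 2-coloring: 1=blue, 2=blue, 3=red, 4=blue, 5=red, 6=blue, 7=blue, 8=blue, 9=red. Every edge joins two different colors.

2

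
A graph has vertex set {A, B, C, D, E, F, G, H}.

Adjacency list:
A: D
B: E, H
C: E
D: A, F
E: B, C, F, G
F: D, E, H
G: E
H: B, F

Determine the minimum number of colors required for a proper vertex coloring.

2

D and F are adjacent, so at least 2 colors are needed.
2 colors suffice: color 1 → {D, E, H}; color 2 → {A, B, C, F, G}. No two adjacent vertices share a color.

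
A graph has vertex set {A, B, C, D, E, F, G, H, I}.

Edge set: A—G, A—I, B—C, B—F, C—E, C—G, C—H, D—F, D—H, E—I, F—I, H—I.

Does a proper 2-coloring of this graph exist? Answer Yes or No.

The cycle H-C-G-A-I-H has odd length 5, so it cannot be 2-colored; at least 3 colors are needed.
So 2 colors are not enough.

No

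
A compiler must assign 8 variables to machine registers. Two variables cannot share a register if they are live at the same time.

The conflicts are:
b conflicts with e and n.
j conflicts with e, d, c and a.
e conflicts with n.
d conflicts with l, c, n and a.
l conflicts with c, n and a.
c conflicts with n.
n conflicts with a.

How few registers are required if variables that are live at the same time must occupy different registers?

d, l, n, a pairwise conflict, so at least 4 registers are needed.
4 registers suffice: b=3, j=1, e=2, d=2, l=3, c=4, n=1, a=4. Every pair that conflicts lands in different registers.

4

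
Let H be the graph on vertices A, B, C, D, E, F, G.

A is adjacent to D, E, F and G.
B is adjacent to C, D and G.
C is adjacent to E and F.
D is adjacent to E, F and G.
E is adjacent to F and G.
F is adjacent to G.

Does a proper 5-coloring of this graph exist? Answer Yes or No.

Yes

The chromatic number is 5. A, D, E, F, G form a clique, so at least 5 colors are needed.
5 colors suffice: color 1 → {B, F}; color 2 → {C, G}; color 3 → {E}; color 4 → {D}; color 5 → {A}.
That is already a proper 5-coloring.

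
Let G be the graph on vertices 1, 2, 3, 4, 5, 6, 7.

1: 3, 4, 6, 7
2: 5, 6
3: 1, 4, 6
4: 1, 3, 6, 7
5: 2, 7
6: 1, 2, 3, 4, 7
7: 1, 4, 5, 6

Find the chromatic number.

1, 4, 6, 7 are mutually adjacent (a clique of size 4), so at least 4 colors are needed.
A valid assignment using 4 colors: 1=green, 2=blue, 3=blue, 4=yellow, 5=red, 6=red, 7=blue. Every edge joins two different colors.

4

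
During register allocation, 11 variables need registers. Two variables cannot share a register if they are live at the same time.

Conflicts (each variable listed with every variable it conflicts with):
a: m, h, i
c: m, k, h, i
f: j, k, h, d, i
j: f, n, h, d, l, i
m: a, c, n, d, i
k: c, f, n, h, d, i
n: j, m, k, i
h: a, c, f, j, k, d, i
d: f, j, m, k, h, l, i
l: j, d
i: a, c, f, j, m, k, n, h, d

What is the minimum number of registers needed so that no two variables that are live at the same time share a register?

5

f, j, h, d, i are mutually in conflict, so at least 5 registers are needed.
5 registers suffice: register 1 → {l, i}; register 2 → {m, h}; register 3 → {a, c, n, d}; register 4 → {j, k}; register 5 → {f}. Every pair that conflicts lands in different registers.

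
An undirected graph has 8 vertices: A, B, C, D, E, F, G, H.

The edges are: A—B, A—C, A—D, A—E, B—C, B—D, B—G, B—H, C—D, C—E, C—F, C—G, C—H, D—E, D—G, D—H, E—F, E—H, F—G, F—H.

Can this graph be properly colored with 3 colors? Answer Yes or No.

No

B, C, D, H form a clique, so at least 4 colors are needed.
So 3 colors are not enough.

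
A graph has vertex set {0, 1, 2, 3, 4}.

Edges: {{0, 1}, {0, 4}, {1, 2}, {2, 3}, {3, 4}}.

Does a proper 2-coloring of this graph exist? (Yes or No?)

The cycle 3-4-0-1-2-3 has odd length 5, so it cannot be 2-colored; at least 3 colors are needed.
So 2 colors are not enough.

No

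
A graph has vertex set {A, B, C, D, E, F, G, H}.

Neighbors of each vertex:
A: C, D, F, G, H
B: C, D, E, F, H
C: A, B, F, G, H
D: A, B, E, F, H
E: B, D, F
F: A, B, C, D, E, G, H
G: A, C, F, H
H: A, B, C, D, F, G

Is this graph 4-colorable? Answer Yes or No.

No

A, C, F, G, H are pairwise adjacent (a clique of size 5), so at least 5 colors are needed.
So 4 colors are not enough.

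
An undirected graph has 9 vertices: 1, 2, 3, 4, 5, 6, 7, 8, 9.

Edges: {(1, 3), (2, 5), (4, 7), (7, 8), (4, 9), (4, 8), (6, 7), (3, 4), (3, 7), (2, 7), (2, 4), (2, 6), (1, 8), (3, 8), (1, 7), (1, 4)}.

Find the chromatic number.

1, 3, 4, 7, 8 form a clique, so at least 5 colors are needed.
A valid assignment using 5 colors: 1=c, 2=c, 3=e, 4=a, 5=a, 6=a, 7=b, 8=d, 9=b. Every edge joins two different colors.

5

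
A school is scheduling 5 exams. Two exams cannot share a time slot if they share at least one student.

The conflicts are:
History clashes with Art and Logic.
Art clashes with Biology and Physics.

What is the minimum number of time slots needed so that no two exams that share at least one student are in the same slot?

2

Art and Biology conflict, so at least 2 time slots are needed.
2 time slots suffice: History=2, Art=1, Biology=2, Logic=1, Physics=2. No two conflicting exams share a time slot.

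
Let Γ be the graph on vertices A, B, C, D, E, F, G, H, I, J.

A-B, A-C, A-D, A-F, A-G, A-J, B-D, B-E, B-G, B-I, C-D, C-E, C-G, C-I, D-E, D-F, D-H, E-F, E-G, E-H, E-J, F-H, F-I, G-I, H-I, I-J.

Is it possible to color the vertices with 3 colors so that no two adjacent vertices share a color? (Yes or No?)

D, E, F, H are pairwise adjacent (a clique of size 4), so at least 4 colors are needed.
So 3 colors are not enough.

No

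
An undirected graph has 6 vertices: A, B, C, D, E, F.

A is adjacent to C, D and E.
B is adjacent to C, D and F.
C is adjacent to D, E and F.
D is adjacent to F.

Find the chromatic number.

4

B, C, D, F are pairwise adjacent (a clique of size 4), so at least 4 colors are needed.
A valid assignment using 4 colors: A=green, B=yellow, C=red, D=blue, E=blue, F=green. Every edge joins two different colors.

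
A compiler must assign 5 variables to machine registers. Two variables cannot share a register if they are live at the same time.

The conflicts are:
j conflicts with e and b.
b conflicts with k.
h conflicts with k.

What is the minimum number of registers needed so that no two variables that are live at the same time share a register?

h and k conflict, so at least 2 registers are needed.
2 registers suffice: register 1 → {e, b, h}; register 2 → {j, k}. Every pair that conflicts lands in different registers.

2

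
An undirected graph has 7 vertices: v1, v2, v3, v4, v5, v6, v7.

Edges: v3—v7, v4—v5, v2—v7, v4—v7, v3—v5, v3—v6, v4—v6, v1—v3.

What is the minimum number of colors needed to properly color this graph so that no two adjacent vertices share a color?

v4 and v5 are adjacent, so at least 2 colors are needed.
A valid assignment using 2 colors: v1=blue, v2=red, v3=red, v4=red, v5=blue, v6=blue, v7=blue. No two adjacent vertices share a color.

2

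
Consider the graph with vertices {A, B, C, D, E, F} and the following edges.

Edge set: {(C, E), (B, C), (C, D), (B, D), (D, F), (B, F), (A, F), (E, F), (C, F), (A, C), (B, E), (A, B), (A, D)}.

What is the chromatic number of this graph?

A, B, C, D, F form a clique, so at least 5 colors are needed.
5 colors suffice: color 1 → {C}; color 2 → {B}; color 3 → {F}; color 4 → {A, E}; color 5 → {D}. No two adjacent vertices share a color.

5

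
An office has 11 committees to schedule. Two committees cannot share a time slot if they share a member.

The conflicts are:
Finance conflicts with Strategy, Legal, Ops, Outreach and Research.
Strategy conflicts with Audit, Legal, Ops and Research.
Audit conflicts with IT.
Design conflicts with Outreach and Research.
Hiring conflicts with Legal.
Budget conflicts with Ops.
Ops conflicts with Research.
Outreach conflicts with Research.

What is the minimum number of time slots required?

4

Finance, Strategy, Ops, Research all conflict with each other, so at least 4 time slots are needed.
4 time slots suffice: time slot 1 → {Audit, Legal, Budget, Research}; time slot 2 → {Finance, Design, Hiring, IT}; time slot 3 → {Strategy, Outreach}; time slot 4 → {Ops}. Each listed conflict is separated.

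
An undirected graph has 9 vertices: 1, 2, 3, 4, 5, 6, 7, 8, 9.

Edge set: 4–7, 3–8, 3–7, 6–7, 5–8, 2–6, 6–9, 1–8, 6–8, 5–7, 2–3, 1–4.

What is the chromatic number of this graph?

3

The cycle 1-8-6-7-4-1 has odd length 5, so it cannot be 2-colored; at least 3 colors are needed.
3 colors suffice: color a → {3, 4, 5, 6}; color b → {2, 7, 8, 9}; color c → {1}. Each edge has distinct colors on its endpoints.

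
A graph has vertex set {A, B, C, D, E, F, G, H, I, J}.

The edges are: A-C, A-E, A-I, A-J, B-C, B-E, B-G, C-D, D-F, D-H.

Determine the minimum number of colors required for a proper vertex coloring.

2

B and G are adjacent, so at least 2 colors are needed.
2 colors suffice: color red → {A, B, D}; color blue → {C, E, F, G, H, I, J}. No two adjacent vertices share a color.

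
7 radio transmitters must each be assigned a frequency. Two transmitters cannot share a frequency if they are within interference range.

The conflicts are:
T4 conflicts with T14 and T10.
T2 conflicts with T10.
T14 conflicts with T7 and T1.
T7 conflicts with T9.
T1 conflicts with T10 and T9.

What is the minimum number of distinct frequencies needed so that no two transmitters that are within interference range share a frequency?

T1 and T10 conflict, so at least 2 frequencies are needed.
2 frequencies suffice: frequency 1 → {T14, T10, T9}; frequency 2 → {T4, T2, T7, T1}. Every pair that conflicts lands in different frequencies.

2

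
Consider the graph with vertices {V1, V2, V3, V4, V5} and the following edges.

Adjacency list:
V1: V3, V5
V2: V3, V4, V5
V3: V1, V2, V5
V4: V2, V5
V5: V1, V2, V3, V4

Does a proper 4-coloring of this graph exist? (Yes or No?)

The chromatic number is 3. V1, V3, V5 form a triangle, so at least 3 colors are needed.
A valid assignment using 3 colors: V1=3, V2=3, V3=2, V4=2, V5=1.
Since 4 ≥ 3, a proper 4-coloring certainly exists.

Yes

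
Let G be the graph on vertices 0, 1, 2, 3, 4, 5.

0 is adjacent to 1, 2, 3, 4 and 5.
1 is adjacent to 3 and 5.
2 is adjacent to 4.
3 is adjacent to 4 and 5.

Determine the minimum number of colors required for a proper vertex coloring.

4

0, 1, 3, 5 form a clique, so at least 4 colors are needed.
4 colors suffice: color a → {0}; color b → {2, 3}; color c → {4, 5}; color d → {1}. Each edge has distinct colors on its endpoints.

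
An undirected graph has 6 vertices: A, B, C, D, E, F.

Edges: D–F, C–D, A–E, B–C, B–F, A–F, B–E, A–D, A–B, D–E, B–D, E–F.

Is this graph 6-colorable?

The chromatic number is 5. A, B, D, E, F are mutually adjacent (a clique of size 5), so at least 5 colors are needed.
5 colors suffice: color red → {D}; color blue → {B}; color green → {A, C}; color yellow → {E}; color purple → {F}.
Since 6 ≥ 5, a proper 6-coloring certainly exists.

Yes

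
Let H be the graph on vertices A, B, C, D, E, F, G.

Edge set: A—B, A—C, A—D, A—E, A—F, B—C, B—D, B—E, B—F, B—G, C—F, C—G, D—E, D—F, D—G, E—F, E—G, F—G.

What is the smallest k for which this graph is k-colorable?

B, D, E, F, G form a clique, so at least 5 colors are needed.
One proper 5-coloring: A=3, B=2, C=4, D=5, E=4, F=1, G=3. No two adjacent vertices share a color.

5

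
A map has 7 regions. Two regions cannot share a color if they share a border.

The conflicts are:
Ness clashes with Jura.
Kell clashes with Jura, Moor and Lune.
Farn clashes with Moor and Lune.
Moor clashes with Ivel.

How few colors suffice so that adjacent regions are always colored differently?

Farn and Moor conflict, so at least 2 colors are needed.
One proper 2-coloring: Ness=2, Kell=2, Jura=1, Farn=2, Moor=1, Lune=1, Ivel=2. No two conflicting regions share a color.

2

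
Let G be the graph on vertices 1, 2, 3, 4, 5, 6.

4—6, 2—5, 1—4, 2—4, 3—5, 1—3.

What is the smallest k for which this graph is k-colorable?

The cycle 5-2-4-1-3-5 has odd length 5, so it cannot be 2-colored; at least 3 colors are needed.
3 colors suffice: color red → {3, 4}; color blue → {1, 2, 6}; color green → {5}. Each edge has distinct colors on its endpoints.

3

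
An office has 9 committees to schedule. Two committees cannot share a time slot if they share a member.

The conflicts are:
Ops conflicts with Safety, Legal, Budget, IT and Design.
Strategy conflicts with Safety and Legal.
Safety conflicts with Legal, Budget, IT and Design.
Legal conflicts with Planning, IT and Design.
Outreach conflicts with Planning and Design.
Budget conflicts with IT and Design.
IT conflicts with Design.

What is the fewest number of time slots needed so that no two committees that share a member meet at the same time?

5

Ops, Safety, Legal, IT, Design all conflict with each other, so at least 5 time slots are needed.
5 time slots suffice: Ops=5, Strategy=3, Safety=2, Legal=1, Outreach=1, Planning=2, Budget=1, IT=4, Design=3. No two conflicting committees share a time slot.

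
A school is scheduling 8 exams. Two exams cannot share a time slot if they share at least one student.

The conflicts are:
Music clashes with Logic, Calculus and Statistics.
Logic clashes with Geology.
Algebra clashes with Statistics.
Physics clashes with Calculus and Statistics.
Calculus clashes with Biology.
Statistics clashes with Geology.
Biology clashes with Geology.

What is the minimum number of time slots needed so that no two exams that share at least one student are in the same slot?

3

The cycle Statistics-Physics-Calculus-Biology-Geology-Statistics has odd length 5, so it cannot be 2-colored; at least 3 time slots are needed.
3 time slots suffice: time slot 1 → {Logic, Calculus, Statistics}; time slot 2 → {Music, Algebra, Physics, Geology}; time slot 3 → {Biology}. Each listed conflict is separated.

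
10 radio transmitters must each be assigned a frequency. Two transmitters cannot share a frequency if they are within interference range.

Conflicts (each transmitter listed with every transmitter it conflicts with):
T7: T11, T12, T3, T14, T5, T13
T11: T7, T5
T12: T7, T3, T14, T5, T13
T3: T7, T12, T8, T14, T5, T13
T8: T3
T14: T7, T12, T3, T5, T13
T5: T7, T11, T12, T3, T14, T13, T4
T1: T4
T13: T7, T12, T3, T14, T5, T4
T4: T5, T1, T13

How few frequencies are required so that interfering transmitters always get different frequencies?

T7, T12, T3, T14, T5, T13 all conflict with each other, so at least 6 frequencies are needed.
6 frequencies suffice: frequency 1 → {T8, T5, T1}; frequency 2 → {T7, T4}; frequency 3 → {T11, T13}; frequency 4 → {T3}; frequency 5 → {T14}; frequency 6 → {T12}. Each listed conflict is separated.

6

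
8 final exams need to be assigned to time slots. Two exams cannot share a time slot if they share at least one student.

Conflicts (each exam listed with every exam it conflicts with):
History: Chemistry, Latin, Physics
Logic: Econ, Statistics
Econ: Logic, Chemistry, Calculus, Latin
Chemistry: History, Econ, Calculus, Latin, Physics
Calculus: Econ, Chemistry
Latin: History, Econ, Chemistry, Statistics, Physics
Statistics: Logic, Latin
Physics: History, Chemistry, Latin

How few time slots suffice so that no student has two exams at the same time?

History, Chemistry, Latin, Physics pairwise conflict, so at least 4 time slots are needed.
A valid assignment using 4 time slots: History=3, Logic=1, Econ=3, Chemistry=2, Calculus=1, Latin=1, Statistics=2, Physics=4. Every pair that conflicts lands in different time slots.

4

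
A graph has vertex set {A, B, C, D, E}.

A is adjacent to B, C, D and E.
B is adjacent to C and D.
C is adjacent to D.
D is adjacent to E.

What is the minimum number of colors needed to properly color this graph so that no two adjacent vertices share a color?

4

A, B, C, D form a clique, so at least 4 colors are needed.
A valid assignment using 4 colors: A=1, B=4, C=3, D=2, E=3. Every edge joins two different colors.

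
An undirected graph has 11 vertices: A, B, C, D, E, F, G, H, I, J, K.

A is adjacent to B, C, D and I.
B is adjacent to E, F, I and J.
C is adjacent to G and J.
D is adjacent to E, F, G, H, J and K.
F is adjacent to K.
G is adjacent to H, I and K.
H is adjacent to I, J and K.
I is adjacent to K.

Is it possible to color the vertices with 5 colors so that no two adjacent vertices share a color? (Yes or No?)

Yes

The chromatic number is 4. G, H, I, K are mutually adjacent (a clique of size 4), so at least 4 colors are needed.
One proper 4-coloring: A=3, B=2, C=1, D=1, E=3, F=3, G=3, H=2, I=1, J=3, K=4.
Since 5 ≥ 4, a proper 5-coloring certainly exists.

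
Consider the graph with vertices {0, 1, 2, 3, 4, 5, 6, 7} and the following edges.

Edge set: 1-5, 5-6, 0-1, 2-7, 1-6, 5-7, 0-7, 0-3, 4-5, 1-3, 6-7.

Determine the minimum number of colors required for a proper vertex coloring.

0, 1, 3 are pairwise adjacent, so at least 3 colors are needed.
3 colors suffice: 0=b, 1=a, 2=b, 3=c, 4=a, 5=b, 6=c, 7=a. No two adjacent vertices share a color.

3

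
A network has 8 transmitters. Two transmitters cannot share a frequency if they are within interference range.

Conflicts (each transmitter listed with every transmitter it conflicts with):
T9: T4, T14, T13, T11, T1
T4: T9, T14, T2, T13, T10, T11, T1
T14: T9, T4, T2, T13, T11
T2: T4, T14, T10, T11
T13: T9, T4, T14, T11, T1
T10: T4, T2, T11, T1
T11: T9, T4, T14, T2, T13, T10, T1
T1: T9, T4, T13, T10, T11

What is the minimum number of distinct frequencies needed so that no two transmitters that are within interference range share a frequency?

5

T9, T4, T13, T11, T1 all conflict with each other, so at least 5 frequencies are needed.
5 frequencies suffice: frequency 1 → {T4}; frequency 2 → {T11}; frequency 3 → {T14, T1}; frequency 4 → {T2, T13}; frequency 5 → {T9, T10}. Each listed conflict is separated.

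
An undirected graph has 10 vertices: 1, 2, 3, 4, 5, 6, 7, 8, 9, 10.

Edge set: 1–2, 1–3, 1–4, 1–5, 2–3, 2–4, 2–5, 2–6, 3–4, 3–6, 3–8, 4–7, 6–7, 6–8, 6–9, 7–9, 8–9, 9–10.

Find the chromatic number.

1, 2, 3, 4 are mutually adjacent (a clique of size 4), so at least 4 colors are needed.
4 colors suffice: color a → {2, 9}; color b → {4, 5, 6, 10}; color c → {3, 7}; color d → {1, 8}. Every edge joins two different colors.

4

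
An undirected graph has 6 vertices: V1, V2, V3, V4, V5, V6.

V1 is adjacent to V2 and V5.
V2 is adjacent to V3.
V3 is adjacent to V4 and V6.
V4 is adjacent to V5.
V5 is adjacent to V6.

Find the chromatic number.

3

The cycle V5-V1-V2-V3-V4-V5 has odd length 5, so it cannot be 2-colored; at least 3 colors are needed.
One proper 3-coloring: V1=3, V2=2, V3=1, V4=2, V5=1, V6=2. Every edge joins two different colors.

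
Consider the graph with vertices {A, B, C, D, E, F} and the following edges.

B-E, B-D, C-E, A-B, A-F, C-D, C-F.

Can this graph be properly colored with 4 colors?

The chromatic number is 3. The cycle E-B-A-F-C-E has odd length 5, so it cannot be 2-colored; at least 3 colors are needed.
3 colors suffice: color 1 → {B, C}; color 2 → {A, D, E}; color 3 → {F}.
Since 4 ≥ 3, a proper 4-coloring certainly exists.

Yes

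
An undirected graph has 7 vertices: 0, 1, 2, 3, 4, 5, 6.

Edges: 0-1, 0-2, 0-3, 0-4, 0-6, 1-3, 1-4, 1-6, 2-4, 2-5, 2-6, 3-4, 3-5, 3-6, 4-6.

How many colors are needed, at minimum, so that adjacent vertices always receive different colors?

0, 1, 3, 4, 6 are pairwise adjacent (a clique of size 5), so at least 5 colors are needed.
5 colors suffice: 0=b, 1=e, 2=c, 3=c, 4=a, 5=a, 6=d. Each edge has distinct colors on its endpoints.

5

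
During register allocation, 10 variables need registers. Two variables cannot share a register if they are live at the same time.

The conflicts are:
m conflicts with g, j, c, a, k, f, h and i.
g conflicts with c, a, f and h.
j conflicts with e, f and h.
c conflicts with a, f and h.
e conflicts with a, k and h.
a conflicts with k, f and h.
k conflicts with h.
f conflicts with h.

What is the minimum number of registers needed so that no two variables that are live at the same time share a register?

6

m, g, c, a, f, h are mutually in conflict, so at least 6 registers are needed.
A valid assignment using 6 registers: m=1, g=6, j=3, c=5, e=1, a=3, k=4, f=4, h=2, i=2. Every pair that conflicts lands in different registers.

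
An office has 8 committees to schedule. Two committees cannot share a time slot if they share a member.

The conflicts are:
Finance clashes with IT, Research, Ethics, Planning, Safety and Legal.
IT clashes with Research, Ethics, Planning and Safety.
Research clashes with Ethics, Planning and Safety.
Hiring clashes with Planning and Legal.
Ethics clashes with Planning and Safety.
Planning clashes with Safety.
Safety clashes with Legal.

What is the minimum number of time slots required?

6

Finance, IT, Research, Ethics, Planning, Safety are mutually in conflict, so at least 6 time slots are needed.
A valid assignment using 6 time slots: Finance=2, IT=6, Research=4, Hiring=1, Ethics=5, Planning=3, Safety=1, Legal=3. No two conflicting committees share a time slot.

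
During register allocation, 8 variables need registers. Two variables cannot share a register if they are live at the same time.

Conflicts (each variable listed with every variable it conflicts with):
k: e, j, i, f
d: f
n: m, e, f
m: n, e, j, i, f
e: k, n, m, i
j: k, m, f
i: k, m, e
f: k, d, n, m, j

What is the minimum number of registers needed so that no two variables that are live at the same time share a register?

k, j, f are mutually in conflict, so at least 3 registers are needed.
A valid assignment using 3 registers: k=2, d=2, n=3, m=2, e=1, j=3, i=3, f=1. Every pair that conflicts lands in different registers.

3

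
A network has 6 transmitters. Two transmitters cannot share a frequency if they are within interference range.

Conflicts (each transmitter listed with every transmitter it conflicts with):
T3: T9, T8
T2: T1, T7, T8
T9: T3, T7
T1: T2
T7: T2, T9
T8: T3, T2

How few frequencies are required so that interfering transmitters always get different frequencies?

The cycle T7-T9-T3-T8-T2-T7 has odd length 5, so it cannot be 2-colored; at least 3 frequencies are needed.
Using 3 frequencies: T3=1, T2=1, T9=3, T1=2, T7=2, T8=2. Every pair that conflicts lands in different frequencies.

3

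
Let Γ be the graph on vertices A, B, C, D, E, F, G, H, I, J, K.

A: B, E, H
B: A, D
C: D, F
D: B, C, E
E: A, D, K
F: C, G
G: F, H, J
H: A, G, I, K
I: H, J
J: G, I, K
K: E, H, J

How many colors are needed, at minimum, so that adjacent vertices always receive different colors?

3

The cycle C-F-G-H-A-E-D-C has odd length 7, so it cannot be 2-colored; at least 3 colors are needed.
3 colors suffice: A=2, B=3, C=2, D=1, E=3, F=1, G=2, H=1, I=2, J=1, K=2. Each edge has distinct colors on its endpoints.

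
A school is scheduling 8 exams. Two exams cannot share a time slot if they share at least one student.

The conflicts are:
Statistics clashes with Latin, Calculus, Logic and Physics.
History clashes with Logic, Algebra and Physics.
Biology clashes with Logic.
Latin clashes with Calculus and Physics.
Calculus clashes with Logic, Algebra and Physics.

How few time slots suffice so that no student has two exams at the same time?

Statistics, Latin, Calculus, Physics all conflict with each other, so at least 4 time slots are needed.
4 time slots suffice: time slot 1 → {History, Biology, Calculus}; time slot 2 → {Logic, Algebra, Physics}; time slot 3 → {Statistics}; time slot 4 → {Latin}. No two conflicting exams share a time slot.

4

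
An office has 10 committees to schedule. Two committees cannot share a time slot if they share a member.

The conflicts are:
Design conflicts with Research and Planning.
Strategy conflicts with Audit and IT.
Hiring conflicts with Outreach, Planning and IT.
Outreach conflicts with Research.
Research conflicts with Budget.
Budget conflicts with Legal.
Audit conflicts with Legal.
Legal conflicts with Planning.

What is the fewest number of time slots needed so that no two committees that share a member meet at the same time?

The cycle Hiring-Outreach-Research-Design-Planning-Hiring has odd length 5, so it cannot be 2-colored; at least 3 time slots are needed.
A valid assignment using 3 time slots: Design=2, Strategy=2, Hiring=2, Outreach=3, Research=1, Budget=3, Audit=1, Legal=2, Planning=1, IT=1. No two conflicting committees share a time slot.

3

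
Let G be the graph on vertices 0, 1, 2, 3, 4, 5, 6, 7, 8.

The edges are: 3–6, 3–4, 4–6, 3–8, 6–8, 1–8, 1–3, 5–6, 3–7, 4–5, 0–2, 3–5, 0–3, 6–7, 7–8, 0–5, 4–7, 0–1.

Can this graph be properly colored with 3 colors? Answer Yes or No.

No

3, 4, 5, 6 are pairwise adjacent (a clique of size 4), so at least 4 colors are needed.
So 3 colors are not enough.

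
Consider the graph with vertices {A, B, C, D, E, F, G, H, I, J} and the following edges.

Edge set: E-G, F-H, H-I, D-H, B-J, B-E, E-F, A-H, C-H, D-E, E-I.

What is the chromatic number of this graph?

E and G are adjacent, so at least 2 colors are needed.
A valid assignment using 2 colors: A=2, B=2, C=2, D=2, E=1, F=2, G=2, H=1, I=2, J=1. Every edge joins two different colors.

2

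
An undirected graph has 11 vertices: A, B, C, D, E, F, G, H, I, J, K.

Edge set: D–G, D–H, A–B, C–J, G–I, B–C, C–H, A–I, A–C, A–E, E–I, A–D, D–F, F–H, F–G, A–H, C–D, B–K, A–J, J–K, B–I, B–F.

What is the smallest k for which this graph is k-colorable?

A, C, D, H form a clique, so at least 4 colors are needed.
4 colors suffice: color 1 → {A, F, K}; color 2 → {B, D, E, J}; color 3 → {C, I}; color 4 → {G, H}. Every edge joins two different colors.

4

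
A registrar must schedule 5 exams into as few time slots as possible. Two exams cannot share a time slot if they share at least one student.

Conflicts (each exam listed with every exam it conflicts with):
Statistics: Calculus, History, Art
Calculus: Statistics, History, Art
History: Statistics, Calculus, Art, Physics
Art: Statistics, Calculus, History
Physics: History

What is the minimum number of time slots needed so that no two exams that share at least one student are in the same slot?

Statistics, Calculus, History, Art are mutually in conflict, so at least 4 time slots are needed.
A valid assignment using 4 time slots: Statistics=3, Calculus=4, History=1, Art=2, Physics=2. No two conflicting exams share a time slot.

4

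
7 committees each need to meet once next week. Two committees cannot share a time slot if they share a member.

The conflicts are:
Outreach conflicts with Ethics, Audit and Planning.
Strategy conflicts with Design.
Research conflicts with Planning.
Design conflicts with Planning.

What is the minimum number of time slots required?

2

Research and Planning conflict, so at least 2 time slots are needed.
2 time slots suffice: Outreach=2, Ethics=1, Strategy=1, Audit=1, Research=2, Design=2, Planning=1. Every pair that conflicts lands in different time slots.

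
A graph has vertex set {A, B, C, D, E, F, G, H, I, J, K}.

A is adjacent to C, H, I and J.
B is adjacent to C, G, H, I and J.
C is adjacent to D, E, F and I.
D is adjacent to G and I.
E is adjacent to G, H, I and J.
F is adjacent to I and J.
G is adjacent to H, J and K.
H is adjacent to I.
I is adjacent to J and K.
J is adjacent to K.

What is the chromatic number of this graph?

C, E, I form a triangle, so at least 3 colors are needed.
3 colors suffice: color 1 → {G, I}; color 2 → {C, H, J}; color 3 → {A, B, D, E, F, K}. Every edge joins two different colors.

3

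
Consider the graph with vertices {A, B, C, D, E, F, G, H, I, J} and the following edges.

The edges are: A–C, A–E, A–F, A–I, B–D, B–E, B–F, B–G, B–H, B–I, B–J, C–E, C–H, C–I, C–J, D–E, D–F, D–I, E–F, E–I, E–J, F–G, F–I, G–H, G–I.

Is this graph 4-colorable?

B, D, E, F, I form a clique, so at least 5 colors are needed.
So 4 colors are not enough.

No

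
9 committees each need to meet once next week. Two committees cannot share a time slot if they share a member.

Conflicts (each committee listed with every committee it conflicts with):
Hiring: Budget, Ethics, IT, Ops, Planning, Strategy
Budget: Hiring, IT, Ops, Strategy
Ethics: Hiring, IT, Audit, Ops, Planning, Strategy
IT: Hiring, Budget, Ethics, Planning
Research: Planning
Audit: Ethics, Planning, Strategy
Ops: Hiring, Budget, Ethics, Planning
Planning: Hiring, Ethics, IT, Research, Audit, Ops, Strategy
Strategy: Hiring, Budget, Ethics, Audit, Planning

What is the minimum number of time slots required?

4

Ethics, Audit, Planning, Strategy pairwise conflict, so at least 4 time slots are needed.
4 time slots suffice: time slot 1 → {Budget, Planning}; time slot 2 → {Hiring, Research, Audit}; time slot 3 → {Ethics}; time slot 4 → {IT, Ops, Strategy}. Each listed conflict is separated.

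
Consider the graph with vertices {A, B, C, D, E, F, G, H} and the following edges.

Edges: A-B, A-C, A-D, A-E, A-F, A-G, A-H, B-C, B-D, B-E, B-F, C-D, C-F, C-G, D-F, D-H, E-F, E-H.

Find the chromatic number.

5

A, B, C, D, F are mutually adjacent (a clique of size 5), so at least 5 colors are needed.
5 colors suffice: A=1, B=5, C=4, D=3, E=3, F=2, G=2, H=2. Every edge joins two different colors.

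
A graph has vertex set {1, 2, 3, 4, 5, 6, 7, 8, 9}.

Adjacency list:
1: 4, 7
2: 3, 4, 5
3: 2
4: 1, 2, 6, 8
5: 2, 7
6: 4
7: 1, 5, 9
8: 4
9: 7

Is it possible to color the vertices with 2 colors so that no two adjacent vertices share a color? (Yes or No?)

No

The cycle 4-2-5-7-1-4 has odd length 5, so it cannot be 2-colored; at least 3 colors are needed.
So 2 colors are not enough.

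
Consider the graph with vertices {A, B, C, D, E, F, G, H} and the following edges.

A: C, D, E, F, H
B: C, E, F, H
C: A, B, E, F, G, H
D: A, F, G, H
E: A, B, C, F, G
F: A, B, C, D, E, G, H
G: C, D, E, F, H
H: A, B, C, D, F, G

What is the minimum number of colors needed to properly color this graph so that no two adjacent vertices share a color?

4

C, E, F, G are mutually adjacent (a clique of size 4), so at least 4 colors are needed.
4 colors suffice: A=yellow, B=yellow, C=blue, D=blue, E=green, F=red, G=yellow, H=green. No two adjacent vertices share a color.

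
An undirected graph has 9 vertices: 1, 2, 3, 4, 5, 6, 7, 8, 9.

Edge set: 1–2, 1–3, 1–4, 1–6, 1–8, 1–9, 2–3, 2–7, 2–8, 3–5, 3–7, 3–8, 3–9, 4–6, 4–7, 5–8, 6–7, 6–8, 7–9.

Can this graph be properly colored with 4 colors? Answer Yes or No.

Yes

The chromatic number is 4. 1, 2, 3, 8 are mutually adjacent (a clique of size 4), so at least 4 colors are needed.
4 colors suffice: 1=a, 2=d, 3=b, 4=c, 5=a, 6=b, 7=a, 8=c, 9=c.
That is already a proper 4-coloring.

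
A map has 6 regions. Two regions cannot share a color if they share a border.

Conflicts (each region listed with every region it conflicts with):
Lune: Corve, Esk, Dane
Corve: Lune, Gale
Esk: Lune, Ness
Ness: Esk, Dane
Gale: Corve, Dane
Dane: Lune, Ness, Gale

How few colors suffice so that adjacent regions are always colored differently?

Corve and Gale conflict, so at least 2 colors are needed.
2 colors suffice: Lune=1, Corve=2, Esk=2, Ness=1, Gale=1, Dane=2. Every pair that conflicts lands in different colors.

2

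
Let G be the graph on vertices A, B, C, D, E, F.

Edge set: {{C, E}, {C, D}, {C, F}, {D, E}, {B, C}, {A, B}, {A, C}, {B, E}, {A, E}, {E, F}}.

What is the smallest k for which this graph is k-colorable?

A, B, C, E are mutually adjacent (a clique of size 4), so at least 4 colors are needed.
One proper 4-coloring: A=3, B=4, C=1, D=3, E=2, F=3. Every edge joins two different colors.

4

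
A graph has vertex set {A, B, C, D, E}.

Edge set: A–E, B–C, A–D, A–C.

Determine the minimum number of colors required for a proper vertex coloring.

B and C are adjacent, so at least 2 colors are needed.
A valid assignment using 2 colors: A=red, B=red, C=blue, D=blue, E=blue. Every edge joins two different colors.

2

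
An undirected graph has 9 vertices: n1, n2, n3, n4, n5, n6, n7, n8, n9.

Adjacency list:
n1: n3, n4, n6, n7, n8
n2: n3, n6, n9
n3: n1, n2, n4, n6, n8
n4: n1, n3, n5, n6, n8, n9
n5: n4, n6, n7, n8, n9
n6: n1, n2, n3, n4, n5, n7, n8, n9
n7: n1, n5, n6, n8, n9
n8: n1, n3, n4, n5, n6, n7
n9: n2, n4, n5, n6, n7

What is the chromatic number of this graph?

5

n1, n3, n4, n6, n8 are pairwise adjacent (a clique of size 5), so at least 5 colors are needed.
One proper 5-coloring: n1=5, n2=2, n3=4, n4=2, n5=4, n6=1, n7=2, n8=3, n9=3. Each edge has distinct colors on its endpoints.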